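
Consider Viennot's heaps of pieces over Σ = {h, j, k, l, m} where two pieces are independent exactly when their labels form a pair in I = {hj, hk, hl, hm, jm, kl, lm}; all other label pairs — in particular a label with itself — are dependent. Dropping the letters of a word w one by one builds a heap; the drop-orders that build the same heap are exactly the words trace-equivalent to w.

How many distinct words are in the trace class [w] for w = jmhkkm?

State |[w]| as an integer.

12

drop 0:j onto floor
drop 1:m onto floor
drop 2:h onto floor
drop 3:k onto {0:j, 1:m}
drop 4:k onto {3:k}
drop 5:m onto {4:k}
ground layer = {0:j, 1:m, 2:h}
drop-orders for the pieces not yet dropped (sum over which currently-grounded one goes next):
  1 to go: {2} 1  {5} 1
  2 to go: {2,5} 2  {4,5} 1
  3 to go: {2,4,5} 3  {3,4,5} 1
  4 to go: {0,3,4,5} 1  {1,3,4,5} 1  {2,3,4,5} 4
  if 0:j drops first: 5 orders
  if 1:m drops first: 5 orders
  if 2:h drops first: 2 orders
heap linearizations: 12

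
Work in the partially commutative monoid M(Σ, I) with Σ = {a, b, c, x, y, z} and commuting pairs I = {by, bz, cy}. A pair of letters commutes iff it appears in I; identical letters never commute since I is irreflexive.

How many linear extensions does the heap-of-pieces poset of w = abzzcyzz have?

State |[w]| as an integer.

7

piece 0:a — minimal
piece 1:b rests on {0:a}
piece 2:z rests on {0:a}
piece 3:z rests on {2:z}
piece 4:c rests on {1:b, 3:z}
piece 5:y rests on {3:z}
piece 6:z rests on {4:c, 5:y}
piece 7:z rests on {6:z}
minimal pieces: {0:a}
ways to finish when only these pieces remain (= sum over removing one remaining piece with nothing left below it):
  1 left: {7}→1
  2 left: {6,7}→1
  3 left: {4,6,7}→1  {5,6,7}→1
  4 left: {1,4,6,7}→1  {4,5,6,7}→2
  5 left: {1,4,5,6,7}→3  {3,4,5,6,7}→2
  6 left: {1,3,4,5,6,7}→5  {2,3,4,5,6,7}→2
  placing 0:a first → 7 extensions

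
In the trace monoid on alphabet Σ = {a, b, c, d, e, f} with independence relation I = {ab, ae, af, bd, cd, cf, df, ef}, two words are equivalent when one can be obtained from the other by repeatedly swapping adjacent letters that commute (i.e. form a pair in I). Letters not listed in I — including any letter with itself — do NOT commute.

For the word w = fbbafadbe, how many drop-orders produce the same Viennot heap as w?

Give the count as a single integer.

56

piece 0:f — minimal
piece 1:b rests on {0:f}
piece 2:b rests on {1:b}
piece 3:a — minimal
piece 4:f rests on {2:b}
piece 5:a rests on {3:a}
piece 6:d rests on {5:a}
piece 7:b rests on {4:f}
piece 8:e rests on {6:d, 7:b}
minimal pieces: {0:f, 3:a}
ways to finish when only these pieces remain (= sum over removing one remaining piece with nothing left below it):
  1 left: {8}→1
  2 left: {6,8}→1  {7,8}→1
  3 left: {4,7,8}→1  {5,6,8}→1  {6,7,8}→2
  4 left: {2,4,7,8}→1  {3,5,6,8}→1  {4,6,7,8}→3  {5,6,7,8}→3
  5 left: {1,2,4,7,8}→1  {2,4,6,7,8}→4  {3,5,6,7,8}→4  {4,5,6,7,8}→6
  6 left: {0,1,2,4,7,8}→1  {1,2,4,6,7,8}→5  {2,4,5,6,7,8}→10  {3,4,5,6,7,8}→10
  7 left: {0,1,2,4,6,7,8}→6  {1,2,4,5,6,7,8}→15  {2,3,4,5,6,7,8}→20
  placing 0:f first → 35 extensions
  placing 3:a first → 21 extensions
total linear extensions = 56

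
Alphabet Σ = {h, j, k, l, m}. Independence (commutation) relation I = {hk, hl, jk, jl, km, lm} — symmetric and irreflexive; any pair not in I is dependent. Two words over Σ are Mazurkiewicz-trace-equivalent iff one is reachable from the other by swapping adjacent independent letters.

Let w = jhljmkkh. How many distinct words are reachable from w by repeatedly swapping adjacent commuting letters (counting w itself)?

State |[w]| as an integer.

0(j) covers ∅
1(h) covers 0:j
2(l) covers ∅
3(j) covers 1:h
4(m) covers 3:j
5(k) covers 2:l
6(k) covers 5:k
7(h) covers 4:m
floor of heap: 0:j, 2:l
completions by unplaced set U, small U first (add the entries for U minus each lowest piece of U):
  |U|=1: {6}:1  {7}:1
  |U|=2: {4,7}:1  {5,6}:1  {6,7}:2
  |U|=3: {2,5,6}:1  {3,4,7}:1  {4,6,7}:3  {5,6,7}:3
  |U|=4: {1,3,4,7}:1  {2,5,6,7}:4  {3,4,6,7}:4  {4,5,6,7}:6
  |U|=5: {0,1,3,4,7}:1  {1,3,4,6,7}:5  {2,4,5,6,7}:10  {3,4,5,6,7}:10
  |U|=6: {0,1,3,4,6,7}:6  {1,3,4,5,6,7}:15  {2,3,4,5,6,7}:20
  start at 0(j): 35
  start at 2(l): 21
sum over floor = 56

56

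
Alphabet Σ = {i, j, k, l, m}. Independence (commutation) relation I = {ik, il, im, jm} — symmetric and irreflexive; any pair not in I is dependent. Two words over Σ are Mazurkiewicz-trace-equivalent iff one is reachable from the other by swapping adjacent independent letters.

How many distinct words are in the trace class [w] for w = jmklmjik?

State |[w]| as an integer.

10

0(j) covers ∅
1(m) covers ∅
2(k) covers 0:j, 1:m
3(l) covers 2:k
4(m) covers 3:l
5(j) covers 3:l
6(i) covers 5:j
7(k) covers 4:m, 5:j
floor of heap: 0:j, 1:m
completions by unplaced set U, small U first (add the entries for U minus each lowest piece of U):
  |U|=1: {6}:1  {7}:1
  |U|=2: {4,7}:1  {6,7}:2
  |U|=3: {4,6,7}:3  {5,6,7}:2
  |U|=4: {4,5,6,7}:5
  |U|=5: {3,4,5,6,7}:5
  |U|=6: {2,3,4,5,6,7}:5
  start at 0(j): 5
  start at 1(m): 5
sum over floor = 10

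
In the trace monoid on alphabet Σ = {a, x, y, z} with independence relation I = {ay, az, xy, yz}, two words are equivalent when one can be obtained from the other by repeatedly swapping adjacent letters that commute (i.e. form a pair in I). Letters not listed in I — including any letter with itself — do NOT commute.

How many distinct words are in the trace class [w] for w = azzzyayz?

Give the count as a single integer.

drop 0:a onto floor
drop 1:z onto floor
drop 2:z onto {1:z}
drop 3:z onto {2:z}
drop 4:y onto floor
drop 5:a onto {0:a}
drop 6:y onto {4:y}
drop 7:z onto {3:z}
ground layer = {0:a, 1:z, 4:y}
drop-orders for the pieces not yet dropped (sum over which currently-grounded one goes next):
  1 to go: {5} 1  {6} 1  {7} 1
  2 to go: {0,5} 1  {3,7} 1  {4,6} 1  {5,6} 2  {5,7} 2  {6,7} 2
  3 to go: {0,5,6} 3  {0,5,7} 3  {2,3,7} 1  {3,5,7} 3  {3,6,7} 3  {4,5,6} 3  {4,6,7} 3  {5,6,7} 6
  4 to go: {0,3,5,7} 6  {0,4,5,6} 6  {0,5,6,7} 12  {1,2,3,7} 1  {2,3,5,7} 4  {2,3,6,7} 4  {3,4,6,7} 6  {3,5,6,7} 12  {4,5,6,7} 12
  5 to go: {0,2,3,5,7} 10  {0,3,5,6,7} 30  {0,4,5,6,7} 30  {1,2,3,5,7} 5  {1,2,3,6,7} 5  {2,3,4,6,7} 10  {2,3,5,6,7} 20  {3,4,5,6,7} 30
  6 to go: {0,1,2,3,5,7} 15  {0,2,3,5,6,7} 60  {0,3,4,5,6,7} 90  {1,2,3,4,6,7} 15  {1,2,3,5,6,7} 30  {2,3,4,5,6,7} 60
  if 0:a drops first: 105 orders
  if 1:z drops first: 210 orders
  if 4:y drops first: 105 orders
heap linearizations: 420

420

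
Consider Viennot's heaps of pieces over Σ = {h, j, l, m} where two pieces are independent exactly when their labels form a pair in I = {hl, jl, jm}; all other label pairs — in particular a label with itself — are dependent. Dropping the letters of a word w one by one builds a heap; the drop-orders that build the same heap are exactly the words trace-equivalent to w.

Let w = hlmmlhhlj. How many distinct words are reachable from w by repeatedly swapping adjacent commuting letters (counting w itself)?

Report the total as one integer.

20

#0=h has no predecessor
#1=l has no predecessor
#2=m depends on [0:h, 1:l]
#3=m depends on [2:m]
#4=l depends on [3:m]
#5=h depends on [3:m]
#6=h depends on [5:h]
#7=l depends on [4:l]
#8=j depends on [6:h]
sources: [0:h, 1:l]
N(rest) = Σ N(rest − s) over sources s of rest; N(one piece) = 1:
  size 1 → [7]=1  [8]=1
  size 2 → [4,7]=1  [6,8]=1  [7,8]=2
  size 3 → [4,7,8]=3  [5,6,8]=1  [6,7,8]=3
  size 4 → [4,6,7,8]=6  [5,6,7,8]=4
  size 5 → [4,5,6,7,8]=10
  size 6 → [3,4,5,6,7,8]=10
  size 7 → [2,3,4,5,6,7,8]=10
  first=0(h) contributes 10
  first=1(l) contributes 10
|[w]| = 20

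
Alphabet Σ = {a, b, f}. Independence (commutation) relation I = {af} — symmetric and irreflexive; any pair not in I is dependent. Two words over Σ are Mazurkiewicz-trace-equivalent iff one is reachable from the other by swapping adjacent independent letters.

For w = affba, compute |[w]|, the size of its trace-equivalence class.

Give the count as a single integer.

3

drop 0:a onto floor
drop 1:f onto floor
drop 2:f onto {1:f}
drop 3:b onto {0:a, 2:f}
drop 4:a onto {3:b}
ground layer = {0:a, 1:f}
drop-orders for the pieces not yet dropped (sum over which currently-grounded one goes next):
  1 to go: {4} 1
  2 to go: {3,4} 1
  3 to go: {0,3,4} 1  {2,3,4} 1
  if 0:a drops first: 1 orders
  if 1:f drops first: 2 orders
heap linearizations: 3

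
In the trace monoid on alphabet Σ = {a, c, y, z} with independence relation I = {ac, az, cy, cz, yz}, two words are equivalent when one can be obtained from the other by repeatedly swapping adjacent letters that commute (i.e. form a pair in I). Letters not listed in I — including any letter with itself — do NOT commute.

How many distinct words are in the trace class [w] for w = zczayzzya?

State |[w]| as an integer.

630

piece 0:z — minimal
piece 1:c — minimal
piece 2:z rests on {0:z}
piece 3:a — minimal
piece 4:y rests on {3:a}
piece 5:z rests on {2:z}
piece 6:z rests on {5:z}
piece 7:y rests on {4:y}
piece 8:a rests on {7:y}
minimal pieces: {0:z, 1:c, 3:a}
ways to finish when only these pieces remain (= sum over removing one remaining piece with nothing left below it):
  1 left: {1}→1  {6}→1  {8}→1
  2 left: {1,6}→2  {1,8}→2  {5,6}→1  {6,8}→2  {7,8}→1
  3 left: {1,5,6}→3  {1,6,8}→6  {1,7,8}→3  {2,5,6}→1  {4,7,8}→1  {5,6,8}→3  {6,7,8}→3
  4 left: {0,2,5,6}→1  {1,2,5,6}→4  {1,4,7,8}→4  {1,5,6,8}→12  {1,6,7,8}→12  {2,5,6,8}→4  {3,4,7,8}→1  {4,6,7,8}→4  {5,6,7,8}→6
  5 left: {0,1,2,5,6}→5  {0,2,5,6,8}→5  {1,2,5,6,8}→20  {1,3,4,7,8}→5  {1,4,6,7,8}→20  {1,5,6,7,8}→30  {2,5,6,7,8}→10  {3,4,6,7,8}→5  {4,5,6,7,8}→10
  6 left: {0,1,2,5,6,8}→30  {0,2,5,6,7,8}→15  {1,2,5,6,7,8}→60  {1,3,4,6,7,8}→30  {1,4,5,6,7,8}→60  {2,4,5,6,7,8}→20  {3,4,5,6,7,8}→15
  7 left: {0,1,2,5,6,7,8}→105  {0,2,4,5,6,7,8}→35  {1,2,4,5,6,7,8}→140  {1,3,4,5,6,7,8}→105  {2,3,4,5,6,7,8}→35
  placing 0:z first → 280 extensions
  placing 1:c first → 70 extensions
  placing 3:a first → 280 extensions
total linear extensions = 630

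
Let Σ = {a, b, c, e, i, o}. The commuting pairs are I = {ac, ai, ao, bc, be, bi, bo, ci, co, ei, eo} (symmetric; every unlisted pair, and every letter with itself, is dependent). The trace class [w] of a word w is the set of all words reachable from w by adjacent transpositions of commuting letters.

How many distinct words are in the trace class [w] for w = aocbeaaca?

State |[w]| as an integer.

0(a) covers ∅
1(o) covers ∅
2(c) covers ∅
3(b) covers 0:a
4(e) covers 0:a, 2:c
5(a) covers 3:b, 4:e
6(a) covers 5:a
7(c) covers 4:e
8(a) covers 6:a
floor of heap: 0:a, 1:o, 2:c
completions by unplaced set U, small U first (add the entries for U minus each lowest piece of U):
  |U|=1: {1}:1  {7}:1  {8}:1
  |U|=2: {1,7}:2  {1,8}:2  {6,8}:1  {7,8}:2
  |U|=3: {1,6,8}:3  {1,7,8}:6  {5,6,8}:1  {6,7,8}:3
  |U|=4: {1,5,6,8}:4  {1,6,7,8}:12  {3,5,6,8}:1  {5,6,7,8}:4
  |U|=5: {1,3,5,6,8}:5  {1,5,6,7,8}:20  {3,5,6,7,8}:5  {4,5,6,7,8}:4
  |U|=6: {1,3,5,6,7,8}:30  {1,4,5,6,7,8}:24  {2,4,5,6,7,8}:4  {3,4,5,6,7,8}:9
  |U|=7: {0,3,4,5,6,7,8}:9  {1,2,4,5,6,7,8}:28  {1,3,4,5,6,7,8}:63  {2,3,4,5,6,7,8}:13
  start at 0(a): 104
  start at 1(o): 22
  start at 2(c): 72
sum over floor = 198

198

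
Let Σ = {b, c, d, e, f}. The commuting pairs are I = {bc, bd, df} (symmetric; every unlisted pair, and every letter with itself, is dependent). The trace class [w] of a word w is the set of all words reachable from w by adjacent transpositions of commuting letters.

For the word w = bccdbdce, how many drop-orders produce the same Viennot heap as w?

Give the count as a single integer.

0(b) covers ∅
1(c) covers ∅
2(c) covers 1:c
3(d) covers 2:c
4(b) covers 0:b
5(d) covers 3:d
6(c) covers 5:d
7(e) covers 4:b, 6:c
floor of heap: 0:b, 1:c
completions by unplaced set U, small U first (add the entries for U minus each lowest piece of U):
  |U|=1: {7}:1
  |U|=2: {4,7}:1  {6,7}:1
  |U|=3: {0,4,7}:1  {4,6,7}:2  {5,6,7}:1
  |U|=4: {0,4,6,7}:3  {3,5,6,7}:1  {4,5,6,7}:3
  |U|=5: {0,4,5,6,7}:6  {2,3,5,6,7}:1  {3,4,5,6,7}:4
  |U|=6: {0,3,4,5,6,7}:10  {1,2,3,5,6,7}:1  {2,3,4,5,6,7}:5
  start at 0(b): 6
  start at 1(c): 15
sum over floor = 21

21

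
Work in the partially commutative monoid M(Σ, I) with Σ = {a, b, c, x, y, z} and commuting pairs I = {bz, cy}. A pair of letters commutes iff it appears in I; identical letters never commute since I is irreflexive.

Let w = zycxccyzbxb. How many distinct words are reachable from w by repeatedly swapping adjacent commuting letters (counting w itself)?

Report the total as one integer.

drop 0:z onto floor
drop 1:y onto {0:z}
drop 2:c onto {0:z}
drop 3:x onto {1:y, 2:c}
drop 4:c onto {3:x}
drop 5:c onto {4:c}
drop 6:y onto {3:x}
drop 7:z onto {5:c, 6:y}
drop 8:b onto {5:c, 6:y}
drop 9:x onto {7:z, 8:b}
drop 10:b onto {9:x}
ground layer = {0:z}
drop-orders for the pieces not yet dropped (sum over which currently-grounded one goes next):
  1 to go: {10} 1
  2 to go: {9,10} 1
  3 to go: {7,9,10} 1  {8,9,10} 1
  4 to go: {7,8,9,10} 2
  5 to go: {5,7,8,9,10} 2  {6,7,8,9,10} 2
  6 to go: {4,5,7,8,9,10} 2  {5,6,7,8,9,10} 4
  7 to go: {4,5,6,7,8,9,10} 6
  8 to go: {3,4,5,6,7,8,9,10} 6
  9 to go: {1,3,4,5,6,7,8,9,10} 6  {2,3,4,5,6,7,8,9,10} 6
  if 0:z drops first: 12 orders

12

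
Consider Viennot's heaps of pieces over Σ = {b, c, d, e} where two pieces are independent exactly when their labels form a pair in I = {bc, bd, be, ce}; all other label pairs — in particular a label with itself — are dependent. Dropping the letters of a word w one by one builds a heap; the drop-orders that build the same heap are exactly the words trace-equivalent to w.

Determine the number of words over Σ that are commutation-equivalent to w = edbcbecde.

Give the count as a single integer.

108

piece 0:e — minimal
piece 1:d rests on {0:e}
piece 2:b — minimal
piece 3:c rests on {1:d}
piece 4:b rests on {2:b}
piece 5:e rests on {1:d}
piece 6:c rests on {3:c}
piece 7:d rests on {5:e, 6:c}
piece 8:e rests on {7:d}
minimal pieces: {0:e, 2:b}
ways to finish when only these pieces remain (= sum over removing one remaining piece with nothing left below it):
  1 left: {4}→1  {8}→1
  2 left: {2,4}→1  {4,8}→2  {7,8}→1
  3 left: {2,4,8}→3  {4,7,8}→3  {5,7,8}→1  {6,7,8}→1
  4 left: {2,4,7,8}→6  {3,6,7,8}→1  {4,5,7,8}→4  {4,6,7,8}→4  {5,6,7,8}→2
  5 left: {2,4,5,7,8}→10  {2,4,6,7,8}→10  {3,4,6,7,8}→5  {3,5,6,7,8}→3  {4,5,6,7,8}→10
  6 left: {1,3,5,6,7,8}→3  {2,3,4,6,7,8}→15  {2,4,5,6,7,8}→30  {3,4,5,6,7,8}→18
  7 left: {0,1,3,5,6,7,8}→3  {1,3,4,5,6,7,8}→21  {2,3,4,5,6,7,8}→63
  placing 0:e first → 84 extensions
  placing 2:b first → 24 extensions
total linear extensions = 108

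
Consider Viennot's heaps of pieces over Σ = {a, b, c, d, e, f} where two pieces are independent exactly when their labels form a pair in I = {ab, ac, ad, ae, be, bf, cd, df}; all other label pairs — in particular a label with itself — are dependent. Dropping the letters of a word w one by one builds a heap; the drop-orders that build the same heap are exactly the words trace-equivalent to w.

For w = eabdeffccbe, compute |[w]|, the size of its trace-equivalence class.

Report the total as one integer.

0(e) covers ∅
1(a) covers ∅
2(b) covers ∅
3(d) covers 0:e, 2:b
4(e) covers 3:d
5(f) covers 1:a, 4:e
6(f) covers 5:f
7(c) covers 6:f
8(c) covers 7:c
9(b) covers 8:c
10(e) covers 8:c
floor of heap: 0:e, 1:a, 2:b
completions by unplaced set U, small U first (add the entries for U minus each lowest piece of U):
  |U|=1: {9}:1  {10}:1
  |U|=2: {9,10}:2
  |U|=3: {8,9,10}:2
  |U|=4: {7,8,9,10}:2
  |U|=5: {6,7,8,9,10}:2
  |U|=6: {5,6,7,8,9,10}:2
  |U|=7: {1,5,6,7,8,9,10}:2  {4,5,6,7,8,9,10}:2
  |U|=8: {1,4,5,6,7,8,9,10}:4  {3,4,5,6,7,8,9,10}:2
  |U|=9: {0,3,4,5,6,7,8,9,10}:2  {1,3,4,5,6,7,8,9,10}:6  {2,3,4,5,6,7,8,9,10}:2
  start at 0(e): 8
  start at 1(a): 4
  start at 2(b): 8
sum over floor = 20

20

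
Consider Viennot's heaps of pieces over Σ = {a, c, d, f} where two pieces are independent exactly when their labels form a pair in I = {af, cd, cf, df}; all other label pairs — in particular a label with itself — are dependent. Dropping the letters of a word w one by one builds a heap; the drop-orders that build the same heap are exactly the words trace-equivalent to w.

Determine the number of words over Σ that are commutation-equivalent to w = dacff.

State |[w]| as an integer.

0(d) covers ∅
1(a) covers 0:d
2(c) covers 1:a
3(f) covers ∅
4(f) covers 3:f
floor of heap: 0:d, 3:f
completions by unplaced set U, small U first (add the entries for U minus each lowest piece of U):
  |U|=1: {2}:1  {4}:1
  |U|=2: {1,2}:1  {2,4}:2  {3,4}:1
  |U|=3: {0,1,2}:1  {1,2,4}:3  {2,3,4}:3
  start at 0(d): 6
  start at 3(f): 4
sum over floor = 10

10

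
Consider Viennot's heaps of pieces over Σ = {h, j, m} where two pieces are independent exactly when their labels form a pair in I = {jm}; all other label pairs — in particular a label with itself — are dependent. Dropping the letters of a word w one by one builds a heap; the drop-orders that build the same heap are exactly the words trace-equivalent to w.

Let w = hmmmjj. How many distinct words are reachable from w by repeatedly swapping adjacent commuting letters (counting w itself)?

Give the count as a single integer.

piece 0:h — minimal
piece 1:m rests on {0:h}
piece 2:m rests on {1:m}
piece 3:m rests on {2:m}
piece 4:j rests on {0:h}
piece 5:j rests on {4:j}
minimal pieces: {0:h}
ways to finish when only these pieces remain (= sum over removing one remaining piece with nothing left below it):
  1 left: {3}→1  {5}→1
  2 left: {2,3}→1  {3,5}→2  {4,5}→1
  3 left: {1,2,3}→1  {2,3,5}→3  {3,4,5}→3
  4 left: {1,2,3,5}→4  {2,3,4,5}→6
  placing 0:h first → 10 extensions

10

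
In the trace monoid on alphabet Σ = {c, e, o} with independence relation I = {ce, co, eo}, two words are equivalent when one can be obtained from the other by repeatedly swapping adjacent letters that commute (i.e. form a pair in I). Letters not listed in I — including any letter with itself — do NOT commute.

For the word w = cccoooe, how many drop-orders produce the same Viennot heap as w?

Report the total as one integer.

#0=c has no predecessor
#1=c depends on [0:c]
#2=c depends on [1:c]
#3=o has no predecessor
#4=o depends on [3:o]
#5=o depends on [4:o]
#6=e has no predecessor
sources: [0:c, 3:o, 6:e]
N(rest) = Σ N(rest − s) over sources s of rest; N(one piece) = 1:
  size 1 → [2]=1  [5]=1  [6]=1
  size 2 → [1,2]=1  [2,5]=2  [2,6]=2  [4,5]=1  [5,6]=2
  size 3 → [0,1,2]=1  [1,2,5]=3  [1,2,6]=3  [2,4,5]=3  [2,5,6]=6  [3,4,5]=1  [4,5,6]=3
  size 4 → [0,1,2,5]=4  [0,1,2,6]=4  [1,2,4,5]=6  [1,2,5,6]=12  [2,3,4,5]=4  [2,4,5,6]=12  [3,4,5,6]=4
  size 5 → [0,1,2,4,5]=10  [0,1,2,5,6]=20  [1,2,3,4,5]=10  [1,2,4,5,6]=30  [2,3,4,5,6]=20
  first=0(c) contributes 60
  first=3(o) contributes 60
  first=6(e) contributes 20
|[w]| = 140

140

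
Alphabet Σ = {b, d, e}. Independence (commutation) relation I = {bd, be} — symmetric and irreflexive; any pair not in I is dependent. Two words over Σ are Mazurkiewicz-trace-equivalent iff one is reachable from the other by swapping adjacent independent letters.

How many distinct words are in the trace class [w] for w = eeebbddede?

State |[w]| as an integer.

45

0(e) covers ∅
1(e) covers 0:e
2(e) covers 1:e
3(b) covers ∅
4(b) covers 3:b
5(d) covers 2:e
6(d) covers 5:d
7(e) covers 6:d
8(d) covers 7:e
9(e) covers 8:d
floor of heap: 0:e, 3:b
completions by unplaced set U, small U first (add the entries for U minus each lowest piece of U):
  |U|=1: {4}:1  {9}:1
  |U|=2: {3,4}:1  {4,9}:2  {8,9}:1
  |U|=3: {3,4,9}:3  {4,8,9}:3  {7,8,9}:1
  |U|=4: {3,4,8,9}:6  {4,7,8,9}:4  {6,7,8,9}:1
  |U|=5: {3,4,7,8,9}:10  {4,6,7,8,9}:5  {5,6,7,8,9}:1
  |U|=6: {2,5,6,7,8,9}:1  {3,4,6,7,8,9}:15  {4,5,6,7,8,9}:6
  |U|=7: {1,2,5,6,7,8,9}:1  {2,4,5,6,7,8,9}:7  {3,4,5,6,7,8,9}:21
  |U|=8: {0,1,2,5,6,7,8,9}:1  {1,2,4,5,6,7,8,9}:8  {2,3,4,5,6,7,8,9}:28
  start at 0(e): 36
  start at 3(b): 9
sum over floor = 45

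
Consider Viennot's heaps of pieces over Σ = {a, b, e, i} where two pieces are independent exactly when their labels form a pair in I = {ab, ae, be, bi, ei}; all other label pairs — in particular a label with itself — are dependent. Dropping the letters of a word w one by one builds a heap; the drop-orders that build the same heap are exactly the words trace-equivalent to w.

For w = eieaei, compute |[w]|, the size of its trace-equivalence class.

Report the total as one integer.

piece 0:e — minimal
piece 1:i — minimal
piece 2:e rests on {0:e}
piece 3:a rests on {1:i}
piece 4:e rests on {2:e}
piece 5:i rests on {3:a}
minimal pieces: {0:e, 1:i}
ways to finish when only these pieces remain (= sum over removing one remaining piece with nothing left below it):
  1 left: {4}→1  {5}→1
  2 left: {2,4}→1  {3,5}→1  {4,5}→2
  3 left: {0,2,4}→1  {1,3,5}→1  {2,4,5}→3  {3,4,5}→3
  4 left: {0,2,4,5}→4  {1,3,4,5}→4  {2,3,4,5}→6
  placing 0:e first → 10 extensions
  placing 1:i first → 10 extensions
total linear extensions = 20

20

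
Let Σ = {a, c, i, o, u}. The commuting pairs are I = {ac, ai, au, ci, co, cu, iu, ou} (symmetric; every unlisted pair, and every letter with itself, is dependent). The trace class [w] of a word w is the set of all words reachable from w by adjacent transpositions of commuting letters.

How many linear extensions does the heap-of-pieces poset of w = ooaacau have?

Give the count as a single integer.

piece 0:o — minimal
piece 1:o rests on {0:o}
piece 2:a rests on {1:o}
piece 3:a rests on {2:a}
piece 4:c — minimal
piece 5:a rests on {3:a}
piece 6:u — minimal
minimal pieces: {0:o, 4:c, 6:u}
ways to finish when only these pieces remain (= sum over removing one remaining piece with nothing left below it):
  1 left: {4}→1  {5}→1  {6}→1
  2 left: {3,5}→1  {4,5}→2  {4,6}→2  {5,6}→2
  3 left: {2,3,5}→1  {3,4,5}→3  {3,5,6}→3  {4,5,6}→6
  4 left: {1,2,3,5}→1  {2,3,4,5}→4  {2,3,5,6}→4  {3,4,5,6}→12
  5 left: {0,1,2,3,5}→1  {1,2,3,4,5}→5  {1,2,3,5,6}→5  {2,3,4,5,6}→20
  placing 0:o first → 30 extensions
  placing 4:c first → 6 extensions
  placing 6:u first → 6 extensions
total linear extensions = 42

42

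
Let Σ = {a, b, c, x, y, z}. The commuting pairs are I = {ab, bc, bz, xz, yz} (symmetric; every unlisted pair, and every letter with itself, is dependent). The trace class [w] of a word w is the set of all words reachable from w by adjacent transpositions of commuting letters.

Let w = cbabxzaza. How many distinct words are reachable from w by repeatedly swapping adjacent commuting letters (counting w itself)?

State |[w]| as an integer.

16

piece 0:c — minimal
piece 1:b — minimal
piece 2:a rests on {0:c}
piece 3:b rests on {1:b}
piece 4:x rests on {2:a, 3:b}
piece 5:z rests on {2:a}
piece 6:a rests on {4:x, 5:z}
piece 7:z rests on {6:a}
piece 8:a rests on {7:z}
minimal pieces: {0:c, 1:b}
ways to finish when only these pieces remain (= sum over removing one remaining piece with nothing left below it):
  1 left: {8}→1
  2 left: {7,8}→1
  3 left: {6,7,8}→1
  4 left: {4,6,7,8}→1  {5,6,7,8}→1
  5 left: {3,4,6,7,8}→1  {4,5,6,7,8}→2
  6 left: {1,3,4,6,7,8}→1  {2,4,5,6,7,8}→2  {3,4,5,6,7,8}→3
  7 left: {0,2,4,5,6,7,8}→2  {1,3,4,5,6,7,8}→4  {2,3,4,5,6,7,8}→5
  placing 0:c first → 9 extensions
  placing 1:b first → 7 extensions
total linear extensions = 16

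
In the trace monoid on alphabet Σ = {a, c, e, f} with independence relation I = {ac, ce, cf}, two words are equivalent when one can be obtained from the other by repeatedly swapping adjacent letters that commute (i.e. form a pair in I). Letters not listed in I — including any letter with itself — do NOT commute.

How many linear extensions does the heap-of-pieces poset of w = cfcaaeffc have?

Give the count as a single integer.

0(c) covers ∅
1(f) covers ∅
2(c) covers 0:c
3(a) covers 1:f
4(a) covers 3:a
5(e) covers 4:a
6(f) covers 5:e
7(f) covers 6:f
8(c) covers 2:c
floor of heap: 0:c, 1:f
completions by unplaced set U, small U first (add the entries for U minus each lowest piece of U):
  |U|=1: {7}:1  {8}:1
  |U|=2: {2,8}:1  {6,7}:1  {7,8}:2
  |U|=3: {0,2,8}:1  {2,7,8}:3  {5,6,7}:1  {6,7,8}:3
  |U|=4: {0,2,7,8}:4  {2,6,7,8}:6  {4,5,6,7}:1  {5,6,7,8}:4
  |U|=5: {0,2,6,7,8}:10  {2,5,6,7,8}:10  {3,4,5,6,7}:1  {4,5,6,7,8}:5
  |U|=6: {0,2,5,6,7,8}:20  {1,3,4,5,6,7}:1  {2,4,5,6,7,8}:15  {3,4,5,6,7,8}:6
  |U|=7: {0,2,4,5,6,7,8}:35  {1,3,4,5,6,7,8}:7  {2,3,4,5,6,7,8}:21
  start at 0(c): 28
  start at 1(f): 56
sum over floor = 84

84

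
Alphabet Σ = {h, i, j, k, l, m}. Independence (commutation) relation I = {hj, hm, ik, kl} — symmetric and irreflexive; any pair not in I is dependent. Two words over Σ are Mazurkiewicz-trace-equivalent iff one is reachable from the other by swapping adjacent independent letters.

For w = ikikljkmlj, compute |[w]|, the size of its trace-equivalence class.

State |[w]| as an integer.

10

piece 0:i — minimal
piece 1:k — minimal
piece 2:i rests on {0:i}
piece 3:k rests on {1:k}
piece 4:l rests on {2:i}
piece 5:j rests on {3:k, 4:l}
piece 6:k rests on {5:j}
piece 7:m rests on {6:k}
piece 8:l rests on {7:m}
piece 9:j rests on {8:l}
minimal pieces: {0:i, 1:k}
ways to finish when only these pieces remain (= sum over removing one remaining piece with nothing left below it):
  1 left: {9}→1
  2 left: {8,9}→1
  3 left: {7,8,9}→1
  4 left: {6,7,8,9}→1
  5 left: {5,6,7,8,9}→1
  6 left: {3,5,6,7,8,9}→1  {4,5,6,7,8,9}→1
  7 left: {1,3,5,6,7,8,9}→1  {2,4,5,6,7,8,9}→1  {3,4,5,6,7,8,9}→2
  8 left: {0,2,4,5,6,7,8,9}→1  {1,3,4,5,6,7,8,9}→3  {2,3,4,5,6,7,8,9}→3
  placing 0:i first → 6 extensions
  placing 1:k first → 4 extensions
total linear extensions = 10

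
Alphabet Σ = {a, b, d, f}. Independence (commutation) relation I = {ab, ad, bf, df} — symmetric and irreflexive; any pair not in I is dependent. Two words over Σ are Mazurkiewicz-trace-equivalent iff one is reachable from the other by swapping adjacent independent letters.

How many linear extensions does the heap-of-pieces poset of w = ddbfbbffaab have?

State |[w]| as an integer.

0(d) covers ∅
1(d) covers 0:d
2(b) covers 1:d
3(f) covers ∅
4(b) covers 2:b
5(b) covers 4:b
6(f) covers 3:f
7(f) covers 6:f
8(a) covers 7:f
9(a) covers 8:a
10(b) covers 5:b
floor of heap: 0:d, 3:f
completions by unplaced set U, small U first (add the entries for U minus each lowest piece of U):
  |U|=1: {9}:1  {10}:1
  |U|=2: {5,10}:1  {8,9}:1  {9,10}:2
  |U|=3: {4,5,10}:1  {5,9,10}:3  {7,8,9}:1  {8,9,10}:3
  |U|=4: {2,4,5,10}:1  {4,5,9,10}:4  {5,8,9,10}:6  {6,7,8,9}:1  {7,8,9,10}:4
  |U|=5: {1,2,4,5,10}:1  {2,4,5,9,10}:5  {3,6,7,8,9}:1  {4,5,8,9,10}:10  {5,7,8,9,10}:10  {6,7,8,9,10}:5
  |U|=6: {0,1,2,4,5,10}:1  {1,2,4,5,9,10}:6  {2,4,5,8,9,10}:15  {3,6,7,8,9,10}:6  {4,5,7,8,9,10}:20  {5,6,7,8,9,10}:15
  |U|=7: {0,1,2,4,5,9,10}:7  {1,2,4,5,8,9,10}:21  {2,4,5,7,8,9,10}:35  {3,5,6,7,8,9,10}:21  {4,5,6,7,8,9,10}:35
  |U|=8: {0,1,2,4,5,8,9,10}:28  {1,2,4,5,7,8,9,10}:56  {2,4,5,6,7,8,9,10}:70  {3,4,5,6,7,8,9,10}:56
  |U|=9: {0,1,2,4,5,7,8,9,10}:84  {1,2,4,5,6,7,8,9,10}:126  {2,3,4,5,6,7,8,9,10}:126
  start at 0(d): 252
  start at 3(f): 210
sum over floor = 462

462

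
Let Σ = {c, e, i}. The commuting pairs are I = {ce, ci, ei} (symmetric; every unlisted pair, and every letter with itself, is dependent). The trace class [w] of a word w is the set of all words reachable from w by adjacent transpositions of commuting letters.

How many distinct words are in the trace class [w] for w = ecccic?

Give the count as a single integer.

piece 0:e — minimal
piece 1:c — minimal
piece 2:c rests on {1:c}
piece 3:c rests on {2:c}
piece 4:i — minimal
piece 5:c rests on {3:c}
minimal pieces: {0:e, 1:c, 4:i}
ways to finish when only these pieces remain (= sum over removing one remaining piece with nothing left below it):
  1 left: {0}→1  {4}→1  {5}→1
  2 left: {0,4}→2  {0,5}→2  {3,5}→1  {4,5}→2
  3 left: {0,3,5}→3  {0,4,5}→6  {2,3,5}→1  {3,4,5}→3
  4 left: {0,2,3,5}→4  {0,3,4,5}→12  {1,2,3,5}→1  {2,3,4,5}→4
  placing 0:e first → 5 extensions
  placing 1:c first → 20 extensions
  placing 4:i first → 5 extensions
total linear extensions = 30

30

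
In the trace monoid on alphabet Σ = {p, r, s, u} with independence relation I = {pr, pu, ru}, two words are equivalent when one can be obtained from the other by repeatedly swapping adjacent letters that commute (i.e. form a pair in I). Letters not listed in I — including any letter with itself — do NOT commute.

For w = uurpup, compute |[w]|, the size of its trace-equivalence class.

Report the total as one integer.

drop 0:u onto floor
drop 1:u onto {0:u}
drop 2:r onto floor
drop 3:p onto floor
drop 4:u onto {1:u}
drop 5:p onto {3:p}
ground layer = {0:u, 2:r, 3:p}
drop-orders for the pieces not yet dropped (sum over which currently-grounded one goes next):
  1 to go: {2} 1  {4} 1  {5} 1
  2 to go: {1,4} 1  {2,4} 2  {2,5} 2  {3,5} 1  {4,5} 2
  3 to go: {0,1,4} 1  {1,2,4} 3  {1,4,5} 3  {2,3,5} 3  {2,4,5} 6  {3,4,5} 3
  4 to go: {0,1,2,4} 4  {0,1,4,5} 4  {1,2,4,5} 12  {1,3,4,5} 6  {2,3,4,5} 12
  if 0:u drops first: 30 orders
  if 2:r drops first: 10 orders
  if 3:p drops first: 20 orders
heap linearizations: 60

60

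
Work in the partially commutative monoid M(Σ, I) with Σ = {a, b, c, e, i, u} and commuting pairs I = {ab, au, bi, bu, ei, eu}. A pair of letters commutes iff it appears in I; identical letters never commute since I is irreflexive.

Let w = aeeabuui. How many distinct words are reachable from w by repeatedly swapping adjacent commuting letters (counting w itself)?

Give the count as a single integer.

57

piece 0:a — minimal
piece 1:e rests on {0:a}
piece 2:e rests on {1:e}
piece 3:a rests on {2:e}
piece 4:b rests on {2:e}
piece 5:u — minimal
piece 6:u rests on {5:u}
piece 7:i rests on {3:a, 6:u}
minimal pieces: {0:a, 5:u}
ways to finish when only these pieces remain (= sum over removing one remaining piece with nothing left below it):
  1 left: {4}→1  {7}→1
  2 left: {3,7}→1  {4,7}→2  {6,7}→1
  3 left: {3,4,7}→3  {3,6,7}→2  {4,6,7}→3  {5,6,7}→1
  4 left: {2,3,4,7}→3  {3,4,6,7}→8  {3,5,6,7}→3  {4,5,6,7}→4
  5 left: {1,2,3,4,7}→3  {2,3,4,6,7}→11  {3,4,5,6,7}→15
  6 left: {0,1,2,3,4,7}→3  {1,2,3,4,6,7}→14  {2,3,4,5,6,7}→26
  placing 0:a first → 40 extensions
  placing 5:u first → 17 extensions
total linear extensions = 57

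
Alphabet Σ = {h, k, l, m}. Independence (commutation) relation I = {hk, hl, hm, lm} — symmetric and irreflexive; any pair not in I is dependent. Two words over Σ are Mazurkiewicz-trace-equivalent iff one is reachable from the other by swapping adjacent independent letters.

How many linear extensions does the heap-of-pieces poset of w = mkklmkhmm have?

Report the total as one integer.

piece 0:m — minimal
piece 1:k rests on {0:m}
piece 2:k rests on {1:k}
piece 3:l rests on {2:k}
piece 4:m rests on {2:k}
piece 5:k rests on {3:l, 4:m}
piece 6:h — minimal
piece 7:m rests on {5:k}
piece 8:m rests on {7:m}
minimal pieces: {0:m, 6:h}
ways to finish when only these pieces remain (= sum over removing one remaining piece with nothing left below it):
  1 left: {6}→1  {8}→1
  2 left: {6,8}→2  {7,8}→1
  3 left: {5,7,8}→1  {6,7,8}→3
  4 left: {3,5,7,8}→1  {4,5,7,8}→1  {5,6,7,8}→4
  5 left: {3,4,5,7,8}→2  {3,5,6,7,8}→5  {4,5,6,7,8}→5
  6 left: {2,3,4,5,7,8}→2  {3,4,5,6,7,8}→12
  7 left: {1,2,3,4,5,7,8}→2  {2,3,4,5,6,7,8}→14
  placing 0:m first → 16 extensions
  placing 6:h first → 2 extensions
total linear extensions = 18

18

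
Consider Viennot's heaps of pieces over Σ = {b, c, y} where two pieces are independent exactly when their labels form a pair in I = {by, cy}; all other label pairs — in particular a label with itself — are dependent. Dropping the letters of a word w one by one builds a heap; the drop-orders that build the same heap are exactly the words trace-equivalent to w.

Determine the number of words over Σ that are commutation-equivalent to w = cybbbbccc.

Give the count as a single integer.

9

0(c) covers ∅
1(y) covers ∅
2(b) covers 0:c
3(b) covers 2:b
4(b) covers 3:b
5(b) covers 4:b
6(c) covers 5:b
7(c) covers 6:c
8(c) covers 7:c
floor of heap: 0:c, 1:y
completions by unplaced set U, small U first (add the entries for U minus each lowest piece of U):
  |U|=1: {1}:1  {8}:1
  |U|=2: {1,8}:2  {7,8}:1
  |U|=3: {1,7,8}:3  {6,7,8}:1
  |U|=4: {1,6,7,8}:4  {5,6,7,8}:1
  |U|=5: {1,5,6,7,8}:5  {4,5,6,7,8}:1
  |U|=6: {1,4,5,6,7,8}:6  {3,4,5,6,7,8}:1
  |U|=7: {1,3,4,5,6,7,8}:7  {2,3,4,5,6,7,8}:1
  start at 0(c): 8
  start at 1(y): 1
sum over floor = 9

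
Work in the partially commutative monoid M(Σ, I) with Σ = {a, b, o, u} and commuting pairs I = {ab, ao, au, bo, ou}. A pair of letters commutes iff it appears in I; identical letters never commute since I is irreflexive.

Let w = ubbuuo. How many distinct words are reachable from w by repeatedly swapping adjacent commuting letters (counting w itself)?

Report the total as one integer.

piece 0:u — minimal
piece 1:b rests on {0:u}
piece 2:b rests on {1:b}
piece 3:u rests on {2:b}
piece 4:u rests on {3:u}
piece 5:o — minimal
minimal pieces: {0:u, 5:o}
ways to finish when only these pieces remain (= sum over removing one remaining piece with nothing left below it):
  1 left: {4}→1  {5}→1
  2 left: {3,4}→1  {4,5}→2
  3 left: {2,3,4}→1  {3,4,5}→3
  4 left: {1,2,3,4}→1  {2,3,4,5}→4
  placing 0:u first → 5 extensions
  placing 5:o first → 1 extensions
total linear extensions = 6

6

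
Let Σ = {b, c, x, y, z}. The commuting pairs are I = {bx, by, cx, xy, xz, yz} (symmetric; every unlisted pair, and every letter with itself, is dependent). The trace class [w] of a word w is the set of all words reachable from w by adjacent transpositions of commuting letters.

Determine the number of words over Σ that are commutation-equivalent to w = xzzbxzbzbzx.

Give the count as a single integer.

piece 0:x — minimal
piece 1:z — minimal
piece 2:z rests on {1:z}
piece 3:b rests on {2:z}
piece 4:x rests on {0:x}
piece 5:z rests on {3:b}
piece 6:b rests on {5:z}
piece 7:z rests on {6:b}
piece 8:b rests on {7:z}
piece 9:z rests on {8:b}
piece 10:x rests on {4:x}
minimal pieces: {0:x, 1:z}
ways to finish when only these pieces remain (= sum over removing one remaining piece with nothing left below it):
  1 left: {9}→1  {10}→1
  2 left: {4,10}→1  {8,9}→1  {9,10}→2
  3 left: {0,4,10}→1  {4,9,10}→3  {7,8,9}→1  {8,9,10}→3
  4 left: {0,4,9,10}→4  {4,8,9,10}→6  {6,7,8,9}→1  {7,8,9,10}→4
  5 left: {0,4,8,9,10}→10  {4,7,8,9,10}→10  {5,6,7,8,9}→1  {6,7,8,9,10}→5
  6 left: {0,4,7,8,9,10}→20  {3,5,6,7,8,9}→1  {4,6,7,8,9,10}→15  {5,6,7,8,9,10}→6
  7 left: {0,4,6,7,8,9,10}→35  {2,3,5,6,7,8,9}→1  {3,5,6,7,8,9,10}→7  {4,5,6,7,8,9,10}→21
  8 left: {0,4,5,6,7,8,9,10}→56  {1,2,3,5,6,7,8,9}→1  {2,3,5,6,7,8,9,10}→8  {3,4,5,6,7,8,9,10}→28
  9 left: {0,3,4,5,6,7,8,9,10}→84  {1,2,3,5,6,7,8,9,10}→9  {2,3,4,5,6,7,8,9,10}→36
  placing 0:x first → 45 extensions
  placing 1:z first → 120 extensions
total linear extensions = 165

165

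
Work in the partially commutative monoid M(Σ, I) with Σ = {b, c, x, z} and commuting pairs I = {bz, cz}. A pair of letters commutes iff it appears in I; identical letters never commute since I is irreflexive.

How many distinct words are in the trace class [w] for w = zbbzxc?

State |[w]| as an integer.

piece 0:z — minimal
piece 1:b — minimal
piece 2:b rests on {1:b}
piece 3:z rests on {0:z}
piece 4:x rests on {2:b, 3:z}
piece 5:c rests on {4:x}
minimal pieces: {0:z, 1:b}
ways to finish when only these pieces remain (= sum over removing one remaining piece with nothing left below it):
  1 left: {5}→1
  2 left: {4,5}→1
  3 left: {2,4,5}→1  {3,4,5}→1
  4 left: {0,3,4,5}→1  {1,2,4,5}→1  {2,3,4,5}→2
  placing 0:z first → 3 extensions
  placing 1:b first → 3 extensions
total linear extensions = 6

6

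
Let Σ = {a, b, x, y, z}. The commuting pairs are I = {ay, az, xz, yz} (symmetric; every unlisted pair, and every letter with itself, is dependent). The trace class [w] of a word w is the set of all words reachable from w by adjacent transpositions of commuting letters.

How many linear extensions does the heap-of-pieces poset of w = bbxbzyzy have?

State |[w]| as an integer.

6

0(b) covers ∅
1(b) covers 0:b
2(x) covers 1:b
3(b) covers 2:x
4(z) covers 3:b
5(y) covers 3:b
6(z) covers 4:z
7(y) covers 5:y
floor of heap: 0:b
completions by unplaced set U, small U first (add the entries for U minus each lowest piece of U):
  |U|=1: {6}:1  {7}:1
  |U|=2: {4,6}:1  {5,7}:1  {6,7}:2
  |U|=3: {4,6,7}:3  {5,6,7}:3
  |U|=4: {4,5,6,7}:6
  |U|=5: {3,4,5,6,7}:6
  |U|=6: {2,3,4,5,6,7}:6
  start at 0(b): 6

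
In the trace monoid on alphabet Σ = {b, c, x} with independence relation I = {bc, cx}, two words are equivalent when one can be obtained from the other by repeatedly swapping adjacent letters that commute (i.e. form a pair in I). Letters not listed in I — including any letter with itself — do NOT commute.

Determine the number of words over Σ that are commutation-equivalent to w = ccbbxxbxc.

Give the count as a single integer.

piece 0:c — minimal
piece 1:c rests on {0:c}
piece 2:b — minimal
piece 3:b rests on {2:b}
piece 4:x rests on {3:b}
piece 5:x rests on {4:x}
piece 6:b rests on {5:x}
piece 7:x rests on {6:b}
piece 8:c rests on {1:c}
minimal pieces: {0:c, 2:b}
ways to finish when only these pieces remain (= sum over removing one remaining piece with nothing left below it):
  1 left: {7}→1  {8}→1
  2 left: {1,8}→1  {6,7}→1  {7,8}→2
  3 left: {0,1,8}→1  {1,7,8}→3  {5,6,7}→1  {6,7,8}→3
  4 left: {0,1,7,8}→4  {1,6,7,8}→6  {4,5,6,7}→1  {5,6,7,8}→4
  5 left: {0,1,6,7,8}→10  {1,5,6,7,8}→10  {3,4,5,6,7}→1  {4,5,6,7,8}→5
  6 left: {0,1,5,6,7,8}→20  {1,4,5,6,7,8}→15  {2,3,4,5,6,7}→1  {3,4,5,6,7,8}→6
  7 left: {0,1,4,5,6,7,8}→35  {1,3,4,5,6,7,8}→21  {2,3,4,5,6,7,8}→7
  placing 0:c first → 28 extensions
  placing 2:b first → 56 extensions
total linear extensions = 84

84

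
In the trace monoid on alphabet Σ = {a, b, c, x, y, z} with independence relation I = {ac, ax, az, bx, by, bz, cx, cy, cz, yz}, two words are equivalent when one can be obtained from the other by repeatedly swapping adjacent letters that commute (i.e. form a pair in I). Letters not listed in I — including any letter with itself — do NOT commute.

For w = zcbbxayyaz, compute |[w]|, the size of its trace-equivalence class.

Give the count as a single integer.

80

0(z) covers ∅
1(c) covers ∅
2(b) covers 1:c
3(b) covers 2:b
4(x) covers 0:z
5(a) covers 3:b
6(y) covers 4:x, 5:a
7(y) covers 6:y
8(a) covers 7:y
9(z) covers 4:x
floor of heap: 0:z, 1:c
completions by unplaced set U, small U first (add the entries for U minus each lowest piece of U):
  |U|=1: {8}:1  {9}:1
  |U|=2: {7,8}:1  {8,9}:2
  |U|=3: {6,7,8}:1  {7,8,9}:3
  |U|=4: {5,6,7,8}:1  {6,7,8,9}:4
  |U|=5: {3,5,6,7,8}:1  {4,6,7,8,9}:4  {5,6,7,8,9}:5
  |U|=6: {0,4,6,7,8,9}:4  {2,3,5,6,7,8}:1  {3,5,6,7,8,9}:6  {4,5,6,7,8,9}:9
  |U|=7: {0,4,5,6,7,8,9}:13  {1,2,3,5,6,7,8}:1  {2,3,5,6,7,8,9}:7  {3,4,5,6,7,8,9}:15
  |U|=8: {0,3,4,5,6,7,8,9}:28  {1,2,3,5,6,7,8,9}:8  {2,3,4,5,6,7,8,9}:22
  start at 0(z): 30
  start at 1(c): 50
sum over floor = 80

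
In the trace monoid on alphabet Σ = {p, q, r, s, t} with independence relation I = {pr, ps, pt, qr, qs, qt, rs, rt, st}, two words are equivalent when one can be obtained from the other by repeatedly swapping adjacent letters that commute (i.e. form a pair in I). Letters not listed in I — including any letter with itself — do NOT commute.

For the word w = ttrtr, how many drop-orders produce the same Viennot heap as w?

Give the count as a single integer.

piece 0:t — minimal
piece 1:t rests on {0:t}
piece 2:r — minimal
piece 3:t rests on {1:t}
piece 4:r rests on {2:r}
minimal pieces: {0:t, 2:r}
ways to finish when only these pieces remain (= sum over removing one remaining piece with nothing left below it):
  1 left: {3}→1  {4}→1
  2 left: {1,3}→1  {2,4}→1  {3,4}→2
  3 left: {0,1,3}→1  {1,3,4}→3  {2,3,4}→3
  placing 0:t first → 6 extensions
  placing 2:r first → 4 extensions
total linear extensions = 10

10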